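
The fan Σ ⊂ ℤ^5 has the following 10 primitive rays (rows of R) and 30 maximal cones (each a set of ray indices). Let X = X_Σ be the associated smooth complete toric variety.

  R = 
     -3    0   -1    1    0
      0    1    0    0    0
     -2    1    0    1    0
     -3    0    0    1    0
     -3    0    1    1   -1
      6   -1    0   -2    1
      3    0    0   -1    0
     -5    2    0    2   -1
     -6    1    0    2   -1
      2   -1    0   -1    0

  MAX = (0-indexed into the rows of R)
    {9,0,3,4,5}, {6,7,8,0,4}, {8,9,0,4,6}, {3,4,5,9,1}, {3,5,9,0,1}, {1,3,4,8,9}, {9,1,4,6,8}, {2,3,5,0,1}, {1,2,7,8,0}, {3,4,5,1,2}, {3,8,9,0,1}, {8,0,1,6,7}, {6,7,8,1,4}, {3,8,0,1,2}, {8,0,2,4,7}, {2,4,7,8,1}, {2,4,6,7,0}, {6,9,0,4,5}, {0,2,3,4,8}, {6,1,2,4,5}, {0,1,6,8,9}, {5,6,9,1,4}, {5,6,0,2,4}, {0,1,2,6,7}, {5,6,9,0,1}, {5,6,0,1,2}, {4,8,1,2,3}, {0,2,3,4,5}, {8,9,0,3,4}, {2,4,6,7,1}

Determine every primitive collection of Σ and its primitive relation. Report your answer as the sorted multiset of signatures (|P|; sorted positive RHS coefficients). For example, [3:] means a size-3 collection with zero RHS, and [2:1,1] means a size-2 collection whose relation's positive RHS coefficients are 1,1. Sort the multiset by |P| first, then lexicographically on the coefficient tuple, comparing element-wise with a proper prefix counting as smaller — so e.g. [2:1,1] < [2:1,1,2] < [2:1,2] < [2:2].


The 8 primitive collections of Σ (r=10, n=5):

  • {2,9}:  v_{2} + v_{9} = 0  ⇒ sig = [2:]
  • {3,6}:  v_{3} + v_{6} = 0  ⇒ sig = [2:]
  • {5,8}:  v_{5} + v_{8} = 0  ⇒ sig = [2:]
  • {3,7}:  v_{3} + v_{7} = v_{2} + v_{8}  ⇒ sig = [2:1,1]
  • {5,7}:  v_{5} + v_{7} = v_{2} + v_{6}  ⇒ sig = [2:1,1]
  • {7,9}:  v_{7} + v_{9} = v_{6} + v_{8}  ⇒ sig = [2:1,1]
  • {0,1,4}:  v_{0} + v_{1} + v_{4} = v_{8}  ⇒ sig = [3:1]
  • {2,6,8}:  v_{2} + v_{6} + v_{8} = v_{7}  ⇒ sig = [3:1]

Signatures (|P|; sorted positive RHS coefficients), sorted:
    [2:]
    [2:]
    [2:]
    [2:1,1]
    [2:1,1]
    [2:1,1]
    [3:1]
    [3:1]


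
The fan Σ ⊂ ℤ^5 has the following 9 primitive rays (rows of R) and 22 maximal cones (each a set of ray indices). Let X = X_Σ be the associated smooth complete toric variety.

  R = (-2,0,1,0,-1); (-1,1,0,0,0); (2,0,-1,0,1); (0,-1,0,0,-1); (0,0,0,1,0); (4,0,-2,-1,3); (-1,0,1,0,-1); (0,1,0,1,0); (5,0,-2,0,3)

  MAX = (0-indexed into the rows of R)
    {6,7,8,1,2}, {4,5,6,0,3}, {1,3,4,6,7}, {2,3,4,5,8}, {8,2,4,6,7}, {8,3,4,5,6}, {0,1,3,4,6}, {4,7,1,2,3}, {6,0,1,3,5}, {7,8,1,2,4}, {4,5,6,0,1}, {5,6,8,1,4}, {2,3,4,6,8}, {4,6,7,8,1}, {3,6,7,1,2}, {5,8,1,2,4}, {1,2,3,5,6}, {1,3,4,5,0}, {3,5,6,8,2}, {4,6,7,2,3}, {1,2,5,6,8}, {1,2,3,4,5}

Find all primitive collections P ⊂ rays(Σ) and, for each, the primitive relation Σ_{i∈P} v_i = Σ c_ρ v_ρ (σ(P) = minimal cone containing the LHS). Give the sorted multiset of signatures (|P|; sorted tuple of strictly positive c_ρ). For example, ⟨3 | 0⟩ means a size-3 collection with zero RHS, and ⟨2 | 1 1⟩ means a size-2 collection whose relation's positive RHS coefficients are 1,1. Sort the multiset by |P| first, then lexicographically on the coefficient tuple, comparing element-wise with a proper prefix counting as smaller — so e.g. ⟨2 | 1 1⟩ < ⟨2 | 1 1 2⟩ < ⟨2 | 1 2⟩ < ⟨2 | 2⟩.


Σ has 9 primitive collections:

  • {0,2}:  v_{0} + v_{2} = 0  ⟹  sig = ⟨2 | 0⟩
  • {5,7}:  v_{5} + v_{7} = v_{1} + v_{8}  ⟹  sig = ⟨2 | 1 1⟩
  • {0,7}:  v_{0} + v_{7} = v_{1} + v_{4} + v_{6}  ⟹  sig = ⟨2 | 1 1 1⟩
  • {0,8}:  v_{0} + v_{8} = v_{4} + v_{5} + v_{6}  ⟹  sig = ⟨2 | 1 1 1⟩
  • {3,7,8}:  v_{3} + v_{7} + v_{8} = 3·v_{2} + v_{4} + v_{6}  ⟹  sig = ⟨3 | 1 1 3⟩
  • {1,3,8}:  v_{1} + v_{3} + v_{8} = 2·v_{2}  ⟹  sig = ⟨3 | 2⟩
  • {1,2,4,6}:  v_{1} + v_{2} + v_{4} + v_{6} = v_{7}  ⟹  sig = ⟨4 | 1⟩
  • {2,4,5,6}:  v_{2} + v_{4} + v_{5} + v_{6} = v_{8}  ⟹  sig = ⟨4 | 1⟩
  • {1,3,4,5,6}:  v_{1} + v_{3} + v_{4} + v_{5} + v_{6} = v_{2}  ⟹  sig = ⟨5 | 1⟩

Sorted signature multiset PRS(X):
[⟨2 | 0⟩, ⟨2 | 1 1⟩, ⟨2 | 1 1 1⟩, ⟨2 | 1 1 1⟩, ⟨3 | 1 1 3⟩, ⟨3 | 2⟩, ⟨4 | 1⟩, ⟨4 | 1⟩, ⟨5 | 1⟩]


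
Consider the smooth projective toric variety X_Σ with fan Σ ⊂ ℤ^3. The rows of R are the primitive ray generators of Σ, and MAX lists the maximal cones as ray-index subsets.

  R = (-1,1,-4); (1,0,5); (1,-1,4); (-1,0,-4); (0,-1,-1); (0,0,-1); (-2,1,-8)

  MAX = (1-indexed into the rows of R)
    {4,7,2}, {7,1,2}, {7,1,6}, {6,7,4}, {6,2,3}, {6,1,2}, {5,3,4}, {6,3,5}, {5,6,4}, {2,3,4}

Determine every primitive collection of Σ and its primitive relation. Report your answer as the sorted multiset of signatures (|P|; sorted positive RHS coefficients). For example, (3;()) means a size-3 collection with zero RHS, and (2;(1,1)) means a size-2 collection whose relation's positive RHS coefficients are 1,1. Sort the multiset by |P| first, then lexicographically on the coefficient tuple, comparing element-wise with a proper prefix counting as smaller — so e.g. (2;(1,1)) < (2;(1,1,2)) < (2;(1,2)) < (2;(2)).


Δ(Σ) — 7 vertices, 9 min non-faces:

  P={1,3}:  v_{1} + v_{3} = 0  ⟹  sig = (2;())
  P={1,4}:  v_{1} + v_{4} = v_{7}  ⟹  sig = (2;(1))
  P={2,5}:  v_{2} + v_{5} = v_{3}  ⟹  sig = (2;(1))
  P={3,7}:  v_{3} + v_{7} = v_{4}  ⟹  sig = (2;(1))
  P={1,5}:  v_{1} + v_{5} = v_{4} + v_{6}  ⟹  sig = (2;(1,1))
  P={5,7}:  v_{5} + v_{7} = 2·v_{4} + v_{6}  ⟹  sig = (2;(1,2))
  P={2,4,6}:  v_{2} + v_{4} + v_{6} = 0  ⟹  sig = (3;())
  P={2,6,7}:  v_{2} + v_{6} + v_{7} = v_{1}  ⟹  sig = (3;(1))
  P={3,4,6}:  v_{3} + v_{4} + v_{6} = v_{5}  ⟹  sig = (3;(1))

Signatures (|P|; sorted positive RHS coefficients), sorted:
{ (2;()),  (2;(1)) ×3,  (2;(1,1)),  (2;(1,2)),  (3;()),  (3;(1)) ×2 }


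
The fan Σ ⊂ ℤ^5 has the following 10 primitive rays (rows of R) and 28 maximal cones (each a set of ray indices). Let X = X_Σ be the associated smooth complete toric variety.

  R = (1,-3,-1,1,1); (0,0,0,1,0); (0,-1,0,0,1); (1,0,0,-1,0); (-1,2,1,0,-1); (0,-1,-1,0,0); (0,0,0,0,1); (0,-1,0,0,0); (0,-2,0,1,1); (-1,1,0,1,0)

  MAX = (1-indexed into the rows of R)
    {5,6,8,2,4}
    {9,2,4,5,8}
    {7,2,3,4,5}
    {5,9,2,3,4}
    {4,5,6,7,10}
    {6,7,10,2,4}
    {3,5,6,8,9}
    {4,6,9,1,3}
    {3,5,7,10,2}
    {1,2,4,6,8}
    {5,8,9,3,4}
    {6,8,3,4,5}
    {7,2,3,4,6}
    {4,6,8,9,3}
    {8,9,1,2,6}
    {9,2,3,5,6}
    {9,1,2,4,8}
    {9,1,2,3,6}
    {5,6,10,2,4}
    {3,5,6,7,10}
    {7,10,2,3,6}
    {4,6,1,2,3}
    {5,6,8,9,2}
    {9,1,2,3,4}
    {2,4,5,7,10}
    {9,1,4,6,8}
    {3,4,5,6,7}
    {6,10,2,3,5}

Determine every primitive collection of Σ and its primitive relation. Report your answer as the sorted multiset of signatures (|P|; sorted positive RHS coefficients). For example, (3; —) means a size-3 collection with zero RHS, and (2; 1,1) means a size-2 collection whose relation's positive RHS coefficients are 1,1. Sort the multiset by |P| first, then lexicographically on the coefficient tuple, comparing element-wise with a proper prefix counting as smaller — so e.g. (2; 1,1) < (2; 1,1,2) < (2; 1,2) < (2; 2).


Σ has 14 primitive collections:

  P = {7,8}:  v_{7} + v_{8} = v_{3}  ⇒ sig = (2; 1)
  P = {1,5}:  v_{1} + v_{5} = v_{2} + v_{8}  ⇒ sig = (2; 1,1)
  P = {8,10}:  v_{8} + v_{10} = v_{2} + v_{3} + v_{5} + v_{6}  ⇒ sig = (2; 1,1,1,1)
  P = {1,10}:  v_{1} + v_{10} = 2·v_{2} + v_{3} + v_{6}  ⇒ sig = (2; 1,1,2)
  P = {1,7}:  v_{1} + v_{7} = 2·v_{2} + 2·v_{3} + v_{4} + v_{6}  ⇒ sig = (2; 1,1,2,2)
  P = {9,10}:  v_{9} + v_{10} = 2·v_{2} + 2·v_{3} + v_{5} + v_{6}  ⇒ sig = (2; 1,1,2,2)
  P = {7,9}:  v_{7} + v_{9} = v_{2} + 2·v_{3}  ⇒ sig = (2; 1,2)
  P = {2,3,8}:  v_{2} + v_{3} + v_{8} = v_{9}  ⇒ sig = (3; 1)
  P = {3,4,10}:  v_{3} + v_{4} + v_{10} = v_{7}  ⇒ sig = (3; 1)
  P = {1,3,8}:  v_{1} + v_{3} + v_{8} = v_{4} + v_{6} + 2·v_{9}  ⇒ sig = (3; 1,1,2)
  P = {2,4,6,9}:  v_{2} + v_{4} + v_{6} + v_{9} = v_{1}  ⇒ sig = (4; 1)
  P = {2,5,6,7}:  v_{2} + v_{5} + v_{6} + v_{7} = v_{10}  ⇒ sig = (4; 1)
  P = {4,5,6,9}:  v_{4} + v_{5} + v_{6} + v_{9} = v_{8}  ⇒ sig = (4; 1)
  P = {2,3,4,5,6}:  v_{2} + v_{3} + v_{4} + v_{5} + v_{6} = 0  ⇒ sig = (5; —)

Hence PRS(X_Σ) =
    (2; 1)
    (2; 1,1)
    (2; 1,1,1,1)
    (2; 1,1,2)
    (2; 1,1,2,2)
    (2; 1,1,2,2)
    (2; 1,2)
    (3; 1)
    (3; 1)
    (3; 1,1,2)
    (4; 1)
    (4; 1)
    (4; 1)
    (5; —)


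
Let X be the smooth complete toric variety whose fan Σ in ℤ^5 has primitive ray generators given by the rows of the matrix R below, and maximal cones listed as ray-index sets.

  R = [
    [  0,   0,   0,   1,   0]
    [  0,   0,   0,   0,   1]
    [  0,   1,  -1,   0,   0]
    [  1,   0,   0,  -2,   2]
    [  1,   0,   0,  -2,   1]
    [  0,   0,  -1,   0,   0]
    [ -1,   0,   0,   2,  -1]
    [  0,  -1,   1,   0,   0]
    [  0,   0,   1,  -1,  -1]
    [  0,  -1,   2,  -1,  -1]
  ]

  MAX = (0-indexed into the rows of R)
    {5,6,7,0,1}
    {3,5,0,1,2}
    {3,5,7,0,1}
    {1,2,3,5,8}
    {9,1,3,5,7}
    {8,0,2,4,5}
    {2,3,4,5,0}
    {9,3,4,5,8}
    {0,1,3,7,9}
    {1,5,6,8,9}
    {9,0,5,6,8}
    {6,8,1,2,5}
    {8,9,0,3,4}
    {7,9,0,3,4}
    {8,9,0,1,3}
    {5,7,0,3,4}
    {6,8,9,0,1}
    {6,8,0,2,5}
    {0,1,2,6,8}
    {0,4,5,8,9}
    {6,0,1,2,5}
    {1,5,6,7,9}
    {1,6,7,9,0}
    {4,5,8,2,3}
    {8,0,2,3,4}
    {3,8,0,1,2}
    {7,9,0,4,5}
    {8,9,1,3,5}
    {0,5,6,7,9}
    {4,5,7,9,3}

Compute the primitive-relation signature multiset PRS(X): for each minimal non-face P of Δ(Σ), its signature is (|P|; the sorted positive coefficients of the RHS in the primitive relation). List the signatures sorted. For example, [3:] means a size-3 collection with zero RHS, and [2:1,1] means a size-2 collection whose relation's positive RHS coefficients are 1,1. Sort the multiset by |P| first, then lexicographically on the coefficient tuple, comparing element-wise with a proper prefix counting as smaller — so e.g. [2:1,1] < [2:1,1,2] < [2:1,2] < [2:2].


10 minimal non-faces of Δ(Σ) (on 10 rays):

  P={2,7}:  v_{2} + v_{7} = 0 ; sig = [2:]
  P={4,6}:  v_{4} + v_{6} = 0 ; sig = [2:]
  P={1,4}:  v_{1} + v_{4} = v_{3} ; sig = [2:1]
  P={2,9}:  v_{2} + v_{9} = v_{8} ; sig = [2:1]
  P={3,6}:  v_{3} + v_{6} = v_{1} ; sig = [2:1]
  P={7,8}:  v_{7} + v_{8} = v_{9} ; sig = [2:1]
  P={0,1,5,8}:  v_{0} + v_{1} + v_{5} + v_{8} = 0 ; sig = [4:]
  P={0,1,5,9}:  v_{0} + v_{1} + v_{5} + v_{9} = v_{7} ; sig = [4:1]
  P={0,3,5,8}:  v_{0} + v_{3} + v_{5} + v_{8} = v_{4} ; sig = [4:1]
  P={0,3,5,9}:  v_{0} + v_{3} + v_{5} + v_{9} = v_{4} + v_{7} ; sig = [4:1,1]

so the primitive-relation signature multiset is
    |P|=2: 6 collections, coeffs (), (), (1), (1), (1), (1)
    |P|=4: 4 collections, coeffs (), (1), (1), (1,1)


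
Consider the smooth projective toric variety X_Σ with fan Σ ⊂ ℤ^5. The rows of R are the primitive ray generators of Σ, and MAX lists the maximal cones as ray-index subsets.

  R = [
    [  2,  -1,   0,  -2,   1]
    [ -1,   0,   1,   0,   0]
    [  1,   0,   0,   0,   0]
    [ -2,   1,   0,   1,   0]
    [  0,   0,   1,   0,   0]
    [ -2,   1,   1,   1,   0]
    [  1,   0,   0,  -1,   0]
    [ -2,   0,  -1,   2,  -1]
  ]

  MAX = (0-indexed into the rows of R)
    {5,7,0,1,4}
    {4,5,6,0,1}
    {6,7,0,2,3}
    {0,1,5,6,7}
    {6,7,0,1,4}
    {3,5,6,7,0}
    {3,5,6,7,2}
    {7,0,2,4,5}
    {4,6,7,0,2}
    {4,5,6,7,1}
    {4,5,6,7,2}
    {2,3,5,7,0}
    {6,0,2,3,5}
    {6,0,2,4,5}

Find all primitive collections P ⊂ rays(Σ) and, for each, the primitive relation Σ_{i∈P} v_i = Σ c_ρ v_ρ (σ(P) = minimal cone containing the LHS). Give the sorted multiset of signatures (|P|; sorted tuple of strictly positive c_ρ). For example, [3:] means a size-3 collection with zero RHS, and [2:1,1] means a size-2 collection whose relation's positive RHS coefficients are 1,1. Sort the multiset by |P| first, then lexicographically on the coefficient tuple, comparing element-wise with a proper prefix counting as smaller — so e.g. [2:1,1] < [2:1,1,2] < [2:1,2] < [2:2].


Primitive collections (5):

  • {1,2}:  v_{1} + v_{2} = v_{4}  ⇒ sig = [2:1]
  • {3,4}:  v_{3} + v_{4} = v_{5}  ⇒ sig = [2:1]
  • {1,3}:  v_{1} + v_{3} = v_{0} + 2·v_{5} + v_{6} + v_{7}  ⇒ sig = [2:1,1,1,2]
  • {0,2,5,6,7}:  v_{0} + v_{2} + v_{5} + v_{6} + v_{7} = 0  ⇒ sig = [5:]
  • {0,4,5,6,7}:  v_{0} + v_{4} + v_{5} + v_{6} + v_{7} = v_{1}  ⇒ sig = [5:1]

Sorted signature multiset PRS(X):
{ [2:1] ×2,  [2:1,1,1,2],  [5:],  [5:1] }


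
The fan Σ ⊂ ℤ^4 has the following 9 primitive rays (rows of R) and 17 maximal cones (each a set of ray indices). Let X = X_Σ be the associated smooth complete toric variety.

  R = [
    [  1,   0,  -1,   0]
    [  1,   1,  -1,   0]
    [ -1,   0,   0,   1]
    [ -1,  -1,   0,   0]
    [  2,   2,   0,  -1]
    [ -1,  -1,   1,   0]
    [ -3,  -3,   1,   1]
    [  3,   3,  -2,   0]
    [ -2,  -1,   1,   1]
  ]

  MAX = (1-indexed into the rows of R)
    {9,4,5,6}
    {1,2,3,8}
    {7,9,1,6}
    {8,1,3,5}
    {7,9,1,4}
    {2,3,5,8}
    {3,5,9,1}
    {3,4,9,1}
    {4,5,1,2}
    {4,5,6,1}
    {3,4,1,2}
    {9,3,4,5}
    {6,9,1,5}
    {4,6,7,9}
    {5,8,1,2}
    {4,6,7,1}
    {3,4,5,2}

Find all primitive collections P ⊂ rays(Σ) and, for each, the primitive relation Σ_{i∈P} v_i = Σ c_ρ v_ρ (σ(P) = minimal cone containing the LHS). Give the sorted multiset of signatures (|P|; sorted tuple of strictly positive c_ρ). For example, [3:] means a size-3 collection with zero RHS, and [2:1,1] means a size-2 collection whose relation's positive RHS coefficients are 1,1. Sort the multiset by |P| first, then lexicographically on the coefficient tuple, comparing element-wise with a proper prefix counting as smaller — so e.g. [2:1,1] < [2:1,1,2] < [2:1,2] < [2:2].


Primitive collections (14):

  P = {2,6}:  v_{2} + v_{6} = 0 — sig = [2:]
  P = {2,9}:  v_{2} + v_{9} = v_{3} — sig = [2:1]
  P = {3,6}:  v_{3} + v_{6} = v_{9} — sig = [2:1]
  P = {5,7}:  v_{5} + v_{7} = v_{6} — sig = [2:1]
  P = {7,8}:  v_{7} + v_{8} = v_{1} + v_{3} — sig = [2:1,1]
  P = {2,7}:  v_{2} + v_{7} = v_{1} + v_{4} + v_{9} — sig = [2:1,1,1]
  P = {6,8}:  v_{6} + v_{8} = v_{1} + v_{3} + v_{5} — sig = [2:1,1,1]
  P = {3,7}:  v_{3} + v_{7} = v_{1} + v_{4} + 2·v_{9} — sig = [2:1,1,2]
  P = {8,9}:  v_{8} + v_{9} = v_{1} + 2·v_{3} + v_{5} — sig = [2:1,1,2]
  P = {4,8}:  v_{4} + v_{8} = 2·v_{2} — sig = [2:2]
  P = {1,4,5,9}:  v_{1} + v_{4} + v_{5} + v_{9} = 0 — sig = [4:]
  P = {1,2,3,5}:  v_{1} + v_{2} + v_{3} + v_{5} = v_{8} — sig = [4:1]
  P = {1,3,4,5}:  v_{1} + v_{3} + v_{4} + v_{5} = v_{2} — sig = [4:1]
  P = {1,4,6,9}:  v_{1} + v_{4} + v_{6} + v_{9} = v_{7} — sig = [4:1]

Sorted signature multiset PRS(X):
    |P|=2: 10 collections, coeffs (), (1), (1), (1), (1,1), (1,1,1), (1,1,1), (1,1,2), (1,1,2), (2)
    |P|=4: 4 collections, coeffs (), (1), (1), (1)


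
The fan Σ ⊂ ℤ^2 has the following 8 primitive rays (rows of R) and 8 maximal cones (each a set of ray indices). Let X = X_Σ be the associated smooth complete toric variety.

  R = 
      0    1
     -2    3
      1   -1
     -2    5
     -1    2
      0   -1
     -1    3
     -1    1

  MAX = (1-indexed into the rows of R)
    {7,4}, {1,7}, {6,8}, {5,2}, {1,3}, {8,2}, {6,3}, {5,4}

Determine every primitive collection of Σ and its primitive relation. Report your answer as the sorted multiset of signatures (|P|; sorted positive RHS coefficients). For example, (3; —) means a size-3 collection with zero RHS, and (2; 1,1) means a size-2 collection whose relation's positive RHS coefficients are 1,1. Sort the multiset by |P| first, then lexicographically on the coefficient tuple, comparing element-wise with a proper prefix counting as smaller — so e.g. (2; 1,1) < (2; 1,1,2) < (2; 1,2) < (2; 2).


|primitive collections| = 20. Relations:

  P={1,6}:  v_{1} + v_{6} = 0  →  sig = (2; —)
  P={3,8}:  v_{3} + v_{8} = 0  →  sig = (2; —)
  P={1,5}:  v_{1} + v_{5} = v_{7}  →  sig = (2; 1)
  P={1,8}:  v_{1} + v_{8} = v_{5}  →  sig = (2; 1)
  P={2,3}:  v_{2} + v_{3} = v_{5}  →  sig = (2; 1)
  P={3,5}:  v_{3} + v_{5} = v_{1}  →  sig = (2; 1)
  P={5,6}:  v_{5} + v_{6} = v_{8}  →  sig = (2; 1)
  P={5,7}:  v_{5} + v_{7} = v_{4}  →  sig = (2; 1)
  P={5,8}:  v_{5} + v_{8} = v_{2}  →  sig = (2; 1)
  P={6,7}:  v_{6} + v_{7} = v_{5}  →  sig = (2; 1)
  P={3,4}:  v_{3} + v_{4} = v_{1} + v_{7}  →  sig = (2; 1,1)
  P={1,2}:  v_{1} + v_{2} = 2·v_{5}  →  sig = (2; 2)
  P={1,4}:  v_{1} + v_{4} = 2·v_{7}  →  sig = (2; 2)
  P={2,6}:  v_{2} + v_{6} = 2·v_{8}  →  sig = (2; 2)
  P={3,7}:  v_{3} + v_{7} = 2·v_{1}  →  sig = (2; 2)
  P={4,6}:  v_{4} + v_{6} = 2·v_{5}  →  sig = (2; 2)
  P={7,8}:  v_{7} + v_{8} = 2·v_{5}  →  sig = (2; 2)
  P={2,7}:  v_{2} + v_{7} = 3·v_{5}  →  sig = (2; 3)
  P={4,8}:  v_{4} + v_{8} = 3·v_{5}  →  sig = (2; 3)
  P={2,4}:  v_{2} + v_{4} = 4·v_{5}  →  sig = (2; 4)

Hence PRS(X_Σ) =
    (2; —)
    (2; —)
    (2; 1)
    (2; 1)
    (2; 1)
    (2; 1)
    (2; 1)
    (2; 1)
    (2; 1)
    (2; 1)
    (2; 1,1)
    (2; 2)
    (2; 2)
    (2; 2)
    (2; 2)
    (2; 2)
    (2; 2)
    (2; 3)
    (2; 3)
    (2; 4)


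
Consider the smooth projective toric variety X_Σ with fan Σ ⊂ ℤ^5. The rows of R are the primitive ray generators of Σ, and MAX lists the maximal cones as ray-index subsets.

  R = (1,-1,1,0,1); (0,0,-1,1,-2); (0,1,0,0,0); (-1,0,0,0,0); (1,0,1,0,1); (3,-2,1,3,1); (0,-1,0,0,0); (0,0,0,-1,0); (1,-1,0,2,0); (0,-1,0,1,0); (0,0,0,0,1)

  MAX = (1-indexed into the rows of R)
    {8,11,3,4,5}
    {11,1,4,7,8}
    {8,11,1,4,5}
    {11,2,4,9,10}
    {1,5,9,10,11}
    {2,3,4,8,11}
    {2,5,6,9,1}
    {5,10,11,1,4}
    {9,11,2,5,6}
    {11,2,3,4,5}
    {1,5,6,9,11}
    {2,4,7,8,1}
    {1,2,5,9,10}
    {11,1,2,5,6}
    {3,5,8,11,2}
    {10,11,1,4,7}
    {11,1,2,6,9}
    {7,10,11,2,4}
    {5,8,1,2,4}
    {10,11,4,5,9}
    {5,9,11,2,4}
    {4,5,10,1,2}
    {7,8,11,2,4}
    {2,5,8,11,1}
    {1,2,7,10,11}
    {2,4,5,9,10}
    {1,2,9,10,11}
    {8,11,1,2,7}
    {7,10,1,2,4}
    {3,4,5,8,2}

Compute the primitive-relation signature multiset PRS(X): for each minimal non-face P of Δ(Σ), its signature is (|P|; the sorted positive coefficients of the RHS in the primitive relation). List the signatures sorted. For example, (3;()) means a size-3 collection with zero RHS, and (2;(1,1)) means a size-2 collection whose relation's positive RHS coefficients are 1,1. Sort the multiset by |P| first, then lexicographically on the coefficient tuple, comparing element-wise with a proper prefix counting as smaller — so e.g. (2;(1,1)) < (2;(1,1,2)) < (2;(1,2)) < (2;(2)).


Primitive collections (18):

  • {3,7}:  v_{3} + v_{7} = 0  →  sig = (2;())
  • {1,3}:  v_{1} + v_{3} = v_{5}  →  sig = (2;(1))
  • {5,7}:  v_{5} + v_{7} = v_{1}  →  sig = (2;(1))
  • {8,10}:  v_{8} + v_{10} = v_{7}  →  sig = (2;(1))
  • {4,6}:  v_{4} + v_{6} = v_{5} + v_{9} + v_{10}  →  sig = (2;(1,1,1))
  • {8,9}:  v_{8} + v_{9} = v_{1} + v_{2} + v_{11}  →  sig = (2;(1,1,1))
  • {3,10}:  v_{3} + v_{10} = v_{2} + v_{4} + v_{5} + v_{11}  →  sig = (2;(1,1,1,1))
  • {7,9}:  v_{7} + v_{9} = v_{1} + v_{2} + v_{10} + v_{11}  →  sig = (2;(1,1,1,1))
  • {3,6}:  v_{3} + v_{6} = v_{2} + 2·v_{5} + v_{9} + v_{11}  →  sig = (2;(1,1,1,2))
  • {6,7}:  v_{6} + v_{7} = 2·v_{1} + v_{2} + v_{9} + v_{11}  →  sig = (2;(1,1,1,2))
  • {6,10}:  v_{6} + v_{10} = v_{1} + 2·v_{9}  →  sig = (2;(1,2))
  • {3,9}:  v_{3} + v_{9} = 2·v_{2} + v_{4} + 2·v_{5} + 2·v_{11}  →  sig = (2;(1,2,2,2))
  • {6,8}:  v_{6} + v_{8} = 2·v_{1} + 2·v_{2} + v_{5} + 2·v_{11}  →  sig = (2;(1,2,2,2))
  • {1,4,9}:  v_{1} + v_{4} + v_{9} = v_{5} + 2·v_{10}  →  sig = (3;(1,2))
  • {1,2,4,11}:  v_{1} + v_{2} + v_{4} + v_{11} = v_{10}  →  sig = (4;(1))
  • {2,5,10,11}:  v_{2} + v_{5} + v_{10} + v_{11} = v_{9}  →  sig = (4;(1))
  • {2,4,5,8,11}:  v_{2} + v_{4} + v_{5} + v_{8} + v_{11} = 0  →  sig = (5;())
  • {1,2,5,9,11}:  v_{1} + v_{2} + v_{5} + v_{9} + v_{11} = v_{6}  →  sig = (5;(1))

Sorted signature multiset PRS(X):
[(2;()), (2;(1)), (2;(1)), (2;(1)), (2;(1,1,1)), (2;(1,1,1)), (2;(1,1,1,1)), (2;(1,1,1,1)), (2;(1,1,1,2)), (2;(1,1,1,2)), (2;(1,2)), (2;(1,2,2,2)), (2;(1,2,2,2)), (3;(1,2)), (4;(1)), (4;(1)), (5;()), (5;(1))]


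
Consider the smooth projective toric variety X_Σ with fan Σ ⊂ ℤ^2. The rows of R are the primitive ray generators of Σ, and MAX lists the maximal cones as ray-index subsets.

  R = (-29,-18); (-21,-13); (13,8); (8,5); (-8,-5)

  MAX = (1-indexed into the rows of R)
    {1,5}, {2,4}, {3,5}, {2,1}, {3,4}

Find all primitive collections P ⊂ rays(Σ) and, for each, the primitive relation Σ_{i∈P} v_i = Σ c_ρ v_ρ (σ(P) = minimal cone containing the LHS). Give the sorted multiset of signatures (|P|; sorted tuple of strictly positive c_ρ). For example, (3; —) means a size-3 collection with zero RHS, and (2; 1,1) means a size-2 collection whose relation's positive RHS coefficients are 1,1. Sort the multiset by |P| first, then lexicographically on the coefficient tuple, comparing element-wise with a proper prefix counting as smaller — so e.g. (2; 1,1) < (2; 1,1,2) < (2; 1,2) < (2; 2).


5 minimal non-faces of Δ(Σ) (on 5 rays):

  P = {4,5}:  v_{4} + v_{5} = 0  so sig = (2; —)
  P = {1,4}:  v_{1} + v_{4} = v_{2}  so sig = (2; 1)
  P = {2,3}:  v_{2} + v_{3} = v_{5}  so sig = (2; 1)
  P = {2,5}:  v_{2} + v_{5} = v_{1}  so sig = (2; 1)
  P = {1,3}:  v_{1} + v_{3} = 2·v_{5}  so sig = (2; 2)

so the primitive-relation signature multiset is
{ (2; —),  (2; 1) ×3,  (2; 2) }


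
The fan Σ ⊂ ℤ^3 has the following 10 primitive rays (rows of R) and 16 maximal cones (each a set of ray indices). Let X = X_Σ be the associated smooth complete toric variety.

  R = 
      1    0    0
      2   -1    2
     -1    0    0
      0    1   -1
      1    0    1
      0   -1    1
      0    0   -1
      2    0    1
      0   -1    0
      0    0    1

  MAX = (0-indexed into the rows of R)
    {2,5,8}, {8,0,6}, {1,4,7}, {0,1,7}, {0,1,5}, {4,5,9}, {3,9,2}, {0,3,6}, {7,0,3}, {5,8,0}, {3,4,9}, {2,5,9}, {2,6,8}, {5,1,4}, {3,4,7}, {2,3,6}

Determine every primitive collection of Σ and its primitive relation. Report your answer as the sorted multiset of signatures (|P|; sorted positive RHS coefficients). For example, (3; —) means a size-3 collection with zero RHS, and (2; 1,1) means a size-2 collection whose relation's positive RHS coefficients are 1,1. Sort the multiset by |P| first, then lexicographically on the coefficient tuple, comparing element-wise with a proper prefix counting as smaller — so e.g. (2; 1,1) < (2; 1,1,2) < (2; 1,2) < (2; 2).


Δ(Σ) — 10 vertices, 21 min non-faces:

  {0,2}:  v_{0} + v_{2} = 0  ⇒ sig = (2; —)
  {3,5}:  v_{3} + v_{5} = 0  ⇒ sig = (2; —)
  {6,9}:  v_{6} + v_{9} = 0  ⇒ sig = (2; —)
  {0,4}:  v_{0} + v_{4} = v_{7}  ⇒ sig = (2; 1)
  {0,9}:  v_{0} + v_{9} = v_{4}  ⇒ sig = (2; 1)
  {1,3}:  v_{1} + v_{3} = v_{7}  ⇒ sig = (2; 1)
  {2,4}:  v_{2} + v_{4} = v_{9}  ⇒ sig = (2; 1)
  {2,7}:  v_{2} + v_{7} = v_{4}  ⇒ sig = (2; 1)
  {3,8}:  v_{3} + v_{8} = v_{6}  ⇒ sig = (2; 1)
  {4,6}:  v_{4} + v_{6} = v_{0}  ⇒ sig = (2; 1)
  {5,6}:  v_{5} + v_{6} = v_{8}  ⇒ sig = (2; 1)
  {5,7}:  v_{5} + v_{7} = v_{1}  ⇒ sig = (2; 1)
  {8,9}:  v_{8} + v_{9} = v_{5}  ⇒ sig = (2; 1)
  {1,2}:  v_{1} + v_{2} = v_{4} + v_{5}  ⇒ sig = (2; 1,1)
  {4,8}:  v_{4} + v_{8} = v_{0} + v_{5}  ⇒ sig = (2; 1,1)
  {1,6}:  v_{1} + v_{6} = 2·v_{0} + v_{5}  ⇒ sig = (2; 1,2)
  {1,9}:  v_{1} + v_{9} = 2·v_{4} + v_{5}  ⇒ sig = (2; 1,2)
  {7,8}:  v_{7} + v_{8} = 2·v_{0} + v_{5}  ⇒ sig = (2; 1,2)
  {6,7}:  v_{6} + v_{7} = 2·v_{0}  ⇒ sig = (2; 2)
  {7,9}:  v_{7} + v_{9} = 2·v_{4}  ⇒ sig = (2; 2)
  {1,8}:  v_{1} + v_{8} = 2·v_{0} + 2·v_{5}  ⇒ sig = (2; 2,2)

so the primitive-relation signature multiset is
{ (2; —) ×3,  (2; 1) ×10,  (2; 1,1) ×2,  (2; 1,2) ×3,  (2; 2) ×2,  (2; 2,2) }


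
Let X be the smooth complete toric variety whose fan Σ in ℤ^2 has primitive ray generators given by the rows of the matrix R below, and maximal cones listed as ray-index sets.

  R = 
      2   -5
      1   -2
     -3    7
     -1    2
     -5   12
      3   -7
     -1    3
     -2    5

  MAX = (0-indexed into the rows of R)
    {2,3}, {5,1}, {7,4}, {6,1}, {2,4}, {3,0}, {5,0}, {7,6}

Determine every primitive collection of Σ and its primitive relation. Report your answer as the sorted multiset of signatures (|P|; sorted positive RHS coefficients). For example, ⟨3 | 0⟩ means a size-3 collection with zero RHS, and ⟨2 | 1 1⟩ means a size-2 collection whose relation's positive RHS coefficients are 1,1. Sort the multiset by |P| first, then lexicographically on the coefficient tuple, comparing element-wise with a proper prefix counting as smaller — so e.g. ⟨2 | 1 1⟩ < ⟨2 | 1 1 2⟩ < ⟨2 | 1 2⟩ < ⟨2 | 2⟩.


Δ(Σ) — 8 vertices, 20 min non-faces:

  P={0,7}:  v_{0} + v_{7} = 0  ⟹  sig = ⟨2 | 0⟩
  P={1,3}:  v_{1} + v_{3} = 0  ⟹  sig = ⟨2 | 0⟩
  P={2,5}:  v_{2} + v_{5} = 0  ⟹  sig = ⟨2 | 0⟩
  P={0,1}:  v_{0} + v_{1} = v_{5}  ⟹  sig = ⟨2 | 1⟩
  P={0,2}:  v_{0} + v_{2} = v_{3}  ⟹  sig = ⟨2 | 1⟩
  P={0,4}:  v_{0} + v_{4} = v_{2}  ⟹  sig = ⟨2 | 1⟩
  P={0,6}:  v_{0} + v_{6} = v_{1}  ⟹  sig = ⟨2 | 1⟩
  P={1,2}:  v_{1} + v_{2} = v_{7}  ⟹  sig = ⟨2 | 1⟩
  P={1,7}:  v_{1} + v_{7} = v_{6}  ⟹  sig = ⟨2 | 1⟩
  P={2,7}:  v_{2} + v_{7} = v_{4}  ⟹  sig = ⟨2 | 1⟩
  P={3,5}:  v_{3} + v_{5} = v_{0}  ⟹  sig = ⟨2 | 1⟩
  P={3,6}:  v_{3} + v_{6} = v_{7}  ⟹  sig = ⟨2 | 1⟩
  P={3,7}:  v_{3} + v_{7} = v_{2}  ⟹  sig = ⟨2 | 1⟩
  P={4,5}:  v_{4} + v_{5} = v_{7}  ⟹  sig = ⟨2 | 1⟩
  P={5,7}:  v_{5} + v_{7} = v_{1}  ⟹  sig = ⟨2 | 1⟩
  P={1,4}:  v_{1} + v_{4} = 2·v_{7}  ⟹  sig = ⟨2 | 2⟩
  P={2,6}:  v_{2} + v_{6} = 2·v_{7}  ⟹  sig = ⟨2 | 2⟩
  P={3,4}:  v_{3} + v_{4} = 2·v_{2}  ⟹  sig = ⟨2 | 2⟩
  P={5,6}:  v_{5} + v_{6} = 2·v_{1}  ⟹  sig = ⟨2 | 2⟩
  P={4,6}:  v_{4} + v_{6} = 3·v_{7}  ⟹  sig = ⟨2 | 3⟩

Sorted signature multiset PRS(X):
    ⟨2 | 0⟩
    ⟨2 | 0⟩
    ⟨2 | 0⟩
    ⟨2 | 1⟩
    ⟨2 | 1⟩
    ⟨2 | 1⟩
    ⟨2 | 1⟩
    ⟨2 | 1⟩
    ⟨2 | 1⟩
    ⟨2 | 1⟩
    ⟨2 | 1⟩
    ⟨2 | 1⟩
    ⟨2 | 1⟩
    ⟨2 | 1⟩
    ⟨2 | 1⟩
    ⟨2 | 2⟩
    ⟨2 | 2⟩
    ⟨2 | 2⟩
    ⟨2 | 2⟩
    ⟨2 | 3⟩


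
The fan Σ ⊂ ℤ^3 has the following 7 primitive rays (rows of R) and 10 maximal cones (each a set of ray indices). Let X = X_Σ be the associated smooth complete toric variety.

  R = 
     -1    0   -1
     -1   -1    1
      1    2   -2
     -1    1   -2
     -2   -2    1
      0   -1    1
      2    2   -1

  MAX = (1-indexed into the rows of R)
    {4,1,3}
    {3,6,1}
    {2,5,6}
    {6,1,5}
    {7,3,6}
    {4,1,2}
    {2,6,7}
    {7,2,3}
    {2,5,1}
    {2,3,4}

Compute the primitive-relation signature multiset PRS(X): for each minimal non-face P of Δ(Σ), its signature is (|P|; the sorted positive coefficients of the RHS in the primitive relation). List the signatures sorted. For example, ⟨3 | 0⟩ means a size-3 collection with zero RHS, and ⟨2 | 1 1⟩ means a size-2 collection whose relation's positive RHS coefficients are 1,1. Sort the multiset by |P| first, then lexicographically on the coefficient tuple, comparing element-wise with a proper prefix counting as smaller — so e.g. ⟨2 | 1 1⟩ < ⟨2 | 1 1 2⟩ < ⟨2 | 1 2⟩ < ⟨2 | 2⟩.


Primitive collections (9):

  {5,7}:  v_{5} + v_{7} = 0 — sig = ⟨2 | 0⟩
  {1,7}:  v_{1} + v_{7} = v_{3} — sig = ⟨2 | 1⟩
  {3,5}:  v_{3} + v_{5} = v_{1} — sig = ⟨2 | 1⟩
  {4,6}:  v_{4} + v_{6} = v_{1} — sig = ⟨2 | 1⟩
  {4,5}:  v_{4} + v_{5} = 2·v_{1} + v_{2} — sig = ⟨2 | 1 2⟩
  {4,7}:  v_{4} + v_{7} = v_{2} + 2·v_{3} — sig = ⟨2 | 1 2⟩
  {2,3,6}:  v_{2} + v_{3} + v_{6} = 0 — sig = ⟨3 | 0⟩
  {1,2,3}:  v_{1} + v_{2} + v_{3} = v_{4} — sig = ⟨3 | 1⟩
  {1,2,6}:  v_{1} + v_{2} + v_{6} = v_{5} — sig = ⟨3 | 1⟩

so the primitive-relation signature multiset is
{ ⟨2 | 0⟩,  ⟨2 | 1⟩ ×3,  ⟨2 | 1 2⟩ ×2,  ⟨3 | 0⟩,  ⟨3 | 1⟩ ×2 }


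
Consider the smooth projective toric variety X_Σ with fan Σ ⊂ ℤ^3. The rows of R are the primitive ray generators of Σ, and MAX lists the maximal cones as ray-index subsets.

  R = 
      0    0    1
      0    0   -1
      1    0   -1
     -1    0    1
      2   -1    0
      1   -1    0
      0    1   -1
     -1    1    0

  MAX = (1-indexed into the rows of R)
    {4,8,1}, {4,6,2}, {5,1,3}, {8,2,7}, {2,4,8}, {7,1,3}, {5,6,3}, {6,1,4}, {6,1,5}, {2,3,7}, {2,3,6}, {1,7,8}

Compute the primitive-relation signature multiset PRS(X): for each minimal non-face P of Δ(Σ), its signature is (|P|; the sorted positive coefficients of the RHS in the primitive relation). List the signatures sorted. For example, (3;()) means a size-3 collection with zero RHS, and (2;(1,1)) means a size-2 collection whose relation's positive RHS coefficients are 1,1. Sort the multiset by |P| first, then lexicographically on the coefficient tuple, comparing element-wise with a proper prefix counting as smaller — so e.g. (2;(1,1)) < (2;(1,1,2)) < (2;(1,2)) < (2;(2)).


Σ has 11 primitive collections:

  P = {1,2}:  v_{1} + v_{2} = 0  so sig = (2;())
  P = {3,4}:  v_{3} + v_{4} = 0  so sig = (2;())
  P = {6,8}:  v_{6} + v_{8} = 0  so sig = (2;())
  P = {3,8}:  v_{3} + v_{8} = v_{7}  so sig = (2;(1))
  P = {4,7}:  v_{4} + v_{7} = v_{8}  so sig = (2;(1))
  P = {6,7}:  v_{6} + v_{7} = v_{3}  so sig = (2;(1))
  P = {2,5}:  v_{2} + v_{5} = v_{3} + v_{6}  so sig = (2;(1,1))
  P = {4,5}:  v_{4} + v_{5} = v_{1} + v_{6}  so sig = (2;(1,1))
  P = {5,8}:  v_{5} + v_{8} = v_{1} + v_{3}  so sig = (2;(1,1))
  P = {5,7}:  v_{5} + v_{7} = v_{1} + 2·v_{3}  so sig = (2;(1,2))
  P = {1,3,6}:  v_{1} + v_{3} + v_{6} = v_{5}  so sig = (3;(1))

Sorted signature multiset PRS(X):
    |P|=2: 10 collections, coeffs (), (), (), (1), (1), (1), (1,1), (1,1), (1,1), (1,2)
    |P|=3: 1 collection, coeffs (1)


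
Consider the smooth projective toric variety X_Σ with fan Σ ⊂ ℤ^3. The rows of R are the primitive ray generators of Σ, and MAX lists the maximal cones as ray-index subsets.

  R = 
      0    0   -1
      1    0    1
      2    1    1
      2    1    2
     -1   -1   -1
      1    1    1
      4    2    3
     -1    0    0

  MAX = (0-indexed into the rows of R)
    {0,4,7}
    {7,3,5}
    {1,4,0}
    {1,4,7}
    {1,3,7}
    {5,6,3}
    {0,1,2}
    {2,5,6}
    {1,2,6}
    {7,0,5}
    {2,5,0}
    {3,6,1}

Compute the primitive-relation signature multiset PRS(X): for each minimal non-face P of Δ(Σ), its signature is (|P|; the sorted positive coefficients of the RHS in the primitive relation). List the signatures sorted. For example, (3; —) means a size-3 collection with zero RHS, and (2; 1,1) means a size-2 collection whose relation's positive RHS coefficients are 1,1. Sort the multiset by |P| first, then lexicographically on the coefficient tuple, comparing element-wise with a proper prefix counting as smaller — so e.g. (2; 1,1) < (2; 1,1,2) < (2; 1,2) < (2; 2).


|primitive collections| = 11. Relations:

  • {4,5}:  v_{4} + v_{5} = 0 ; sig = (2; —)
  • {0,3}:  v_{0} + v_{3} = v_{2} ; sig = (2; 1)
  • {1,5}:  v_{1} + v_{5} = v_{3} ; sig = (2; 1)
  • {2,3}:  v_{2} + v_{3} = v_{6} ; sig = (2; 1)
  • {2,7}:  v_{2} + v_{7} = v_{5} ; sig = (2; 1)
  • {3,4}:  v_{3} + v_{4} = v_{1} ; sig = (2; 1)
  • {2,4}:  v_{2} + v_{4} = v_{0} + v_{1} ; sig = (2; 1,1)
  • {4,6}:  v_{4} + v_{6} = v_{1} + v_{2} ; sig = (2; 1,1)
  • {6,7}:  v_{6} + v_{7} = v_{3} + v_{5} ; sig = (2; 1,1)
  • {0,6}:  v_{0} + v_{6} = 2·v_{2} ; sig = (2; 2)
  • {0,1,7}:  v_{0} + v_{1} + v_{7} = 0 ; sig = (3; —)

Hence PRS(X_Σ) =
    |P|=2: 10 collections, coeffs (), (1), (1), (1), (1), (1), (1,1), (1,1), (1,1), (2)
    |P|=3: 1 collection, coeffs ()


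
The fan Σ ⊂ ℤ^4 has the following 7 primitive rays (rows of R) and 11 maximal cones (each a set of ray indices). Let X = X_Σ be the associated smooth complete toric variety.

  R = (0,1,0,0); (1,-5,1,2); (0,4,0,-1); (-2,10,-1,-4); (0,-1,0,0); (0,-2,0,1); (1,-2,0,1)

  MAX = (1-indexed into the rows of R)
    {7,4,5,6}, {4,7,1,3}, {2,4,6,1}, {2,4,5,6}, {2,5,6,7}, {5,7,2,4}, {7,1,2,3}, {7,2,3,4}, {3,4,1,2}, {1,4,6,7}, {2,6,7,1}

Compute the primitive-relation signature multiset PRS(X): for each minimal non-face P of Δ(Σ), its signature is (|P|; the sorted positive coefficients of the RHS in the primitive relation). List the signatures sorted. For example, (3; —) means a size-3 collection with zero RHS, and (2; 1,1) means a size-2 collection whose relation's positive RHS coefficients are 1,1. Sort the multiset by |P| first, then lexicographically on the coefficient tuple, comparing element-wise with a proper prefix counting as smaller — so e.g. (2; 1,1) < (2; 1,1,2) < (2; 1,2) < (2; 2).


Minimal non-faces — 5 found among 7 rays, 11 max cones:

  P = {1,5}:  v_{1} + v_{5} = 0 ; sig = (2; —)
  P = {3,5}:  v_{3} + v_{5} = v_{2} + v_{4} + v_{7} ; sig = (2; 1,1,1)
  P = {3,6}:  v_{3} + v_{6} = 2·v_{1} ; sig = (2; 2)
  P = {1,2,4,7}:  v_{1} + v_{2} + v_{4} + v_{7} = v_{3} ; sig = (4; 1)
  P = {2,4,6,7}:  v_{2} + v_{4} + v_{6} + v_{7} = v_{1} ; sig = (4; 1)

so the primitive-relation signature multiset is
{ (2; —),  (2; 1,1,1),  (2; 2),  (4; 1) ×2 }


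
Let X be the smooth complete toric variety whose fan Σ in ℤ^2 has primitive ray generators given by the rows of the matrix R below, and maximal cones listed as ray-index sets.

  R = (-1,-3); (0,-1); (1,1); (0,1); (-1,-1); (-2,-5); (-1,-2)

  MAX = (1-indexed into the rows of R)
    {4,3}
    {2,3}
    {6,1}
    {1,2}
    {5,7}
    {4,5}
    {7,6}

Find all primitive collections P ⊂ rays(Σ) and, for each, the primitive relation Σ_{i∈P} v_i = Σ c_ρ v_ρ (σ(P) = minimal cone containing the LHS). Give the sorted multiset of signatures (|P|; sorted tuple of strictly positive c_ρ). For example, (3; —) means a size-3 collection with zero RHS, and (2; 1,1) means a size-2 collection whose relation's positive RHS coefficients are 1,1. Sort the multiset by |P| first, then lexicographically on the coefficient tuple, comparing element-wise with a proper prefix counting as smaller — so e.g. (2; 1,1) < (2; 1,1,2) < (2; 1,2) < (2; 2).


|primitive collections| = 14. Relations:

  {2,4}:  v_{2} + v_{4} = 0 ; sig = (2; —)
  {3,5}:  v_{3} + v_{5} = 0 ; sig = (2; —)
  {1,4}:  v_{1} + v_{4} = v_{7} ; sig = (2; 1)
  {1,7}:  v_{1} + v_{7} = v_{6} ; sig = (2; 1)
  {2,5}:  v_{2} + v_{5} = v_{7} ; sig = (2; 1)
  {2,7}:  v_{2} + v_{7} = v_{1} ; sig = (2; 1)
  {3,7}:  v_{3} + v_{7} = v_{2} ; sig = (2; 1)
  {4,7}:  v_{4} + v_{7} = v_{5} ; sig = (2; 1)
  {3,6}:  v_{3} + v_{6} = v_{1} + v_{2} ; sig = (2; 1,1)
  {1,3}:  v_{1} + v_{3} = 2·v_{2} ; sig = (2; 2)
  {1,5}:  v_{1} + v_{5} = 2·v_{7} ; sig = (2; 2)
  {2,6}:  v_{2} + v_{6} = 2·v_{1} ; sig = (2; 2)
  {4,6}:  v_{4} + v_{6} = 2·v_{7} ; sig = (2; 2)
  {5,6}:  v_{5} + v_{6} = 3·v_{7} ; sig = (2; 3)

Hence PRS(X_Σ) =
[(2; —), (2; —), (2; 1), (2; 1), (2; 1), (2; 1), (2; 1), (2; 1), (2; 1,1), (2; 2), (2; 2), (2; 2), (2; 2), (2; 3)]


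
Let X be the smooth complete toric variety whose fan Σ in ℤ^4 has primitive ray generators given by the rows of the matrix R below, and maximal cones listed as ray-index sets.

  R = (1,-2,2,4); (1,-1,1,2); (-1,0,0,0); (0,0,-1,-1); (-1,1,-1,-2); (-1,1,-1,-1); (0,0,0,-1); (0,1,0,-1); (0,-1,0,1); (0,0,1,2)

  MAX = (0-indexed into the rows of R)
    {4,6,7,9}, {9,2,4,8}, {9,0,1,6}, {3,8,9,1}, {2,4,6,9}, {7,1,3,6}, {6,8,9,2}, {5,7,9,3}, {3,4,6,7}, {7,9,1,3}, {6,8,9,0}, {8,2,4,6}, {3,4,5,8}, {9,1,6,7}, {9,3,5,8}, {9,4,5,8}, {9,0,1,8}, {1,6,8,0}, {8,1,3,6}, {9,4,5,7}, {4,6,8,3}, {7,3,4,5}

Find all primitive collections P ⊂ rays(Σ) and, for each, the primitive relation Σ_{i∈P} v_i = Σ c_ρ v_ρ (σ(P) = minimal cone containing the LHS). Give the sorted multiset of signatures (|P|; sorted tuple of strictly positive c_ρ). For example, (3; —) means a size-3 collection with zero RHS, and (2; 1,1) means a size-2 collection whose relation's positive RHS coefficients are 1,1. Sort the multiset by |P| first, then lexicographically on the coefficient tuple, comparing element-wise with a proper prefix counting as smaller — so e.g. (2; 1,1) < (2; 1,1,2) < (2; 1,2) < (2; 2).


Minimal non-faces — 17 found among 10 rays, 22 max cones:

  • {1,4}:  v_{1} + v_{4} = 0  →  sig = (2; —)
  • {7,8}:  v_{7} + v_{8} = 0  →  sig = (2; —)
  • {5,6}:  v_{5} + v_{6} = v_{4}  →  sig = (2; 1)
  • {0,3}:  v_{0} + v_{3} = v_{1} + v_{8}  →  sig = (2; 1,1)
  • {0,5}:  v_{0} + v_{5} = v_{8} + v_{9}  →  sig = (2; 1,1)
  • {1,5}:  v_{1} + v_{5} = v_{3} + v_{9}  →  sig = (2; 1,1)
  • {2,3}:  v_{2} + v_{3} = v_{4} + v_{8}  →  sig = (2; 1,1)
  • {0,4}:  v_{0} + v_{4} = v_{6} + v_{8} + v_{9}  →  sig = (2; 1,1,1)
  • {0,7}:  v_{0} + v_{7} = v_{1} + v_{6} + v_{9}  →  sig = (2; 1,1,1)
  • {1,2}:  v_{1} + v_{2} = v_{6} + v_{8} + v_{9}  →  sig = (2; 1,1,1)
  • {2,7}:  v_{2} + v_{7} = v_{4} + v_{6} + v_{9}  →  sig = (2; 1,1,1)
  • {2,5}:  v_{2} + v_{5} = 2·v_{4} + v_{8} + v_{9}  →  sig = (2; 1,1,2)
  • {0,2}:  v_{0} + v_{2} = 2·v_{6} + 2·v_{8} + 2·v_{9}  →  sig = (2; 2,2,2)
  • {3,6,9}:  v_{3} + v_{6} + v_{9} = 0  →  sig = (3; —)
  • {3,4,9}:  v_{3} + v_{4} + v_{9} = v_{5}  →  sig = (3; 1)
  • {1,6,8,9}:  v_{1} + v_{6} + v_{8} + v_{9} = v_{0}  →  sig = (4; 1)
  • {4,6,8,9}:  v_{4} + v_{6} + v_{8} + v_{9} = v_{2}  →  sig = (4; 1)

Hence PRS(X_Σ) =
    |P|=2: 13 collections, coeffs (), (), (1), (1,1), (1,1), (1,1), (1,1), (1,1,1), (1,1,1), (1,1,1), (1,1,1), (1,1,2), (2,2,2)
    |P|=3: 2 collections, coeffs (), (1)
    |P|=4: 2 collections, coeffs (1), (1)


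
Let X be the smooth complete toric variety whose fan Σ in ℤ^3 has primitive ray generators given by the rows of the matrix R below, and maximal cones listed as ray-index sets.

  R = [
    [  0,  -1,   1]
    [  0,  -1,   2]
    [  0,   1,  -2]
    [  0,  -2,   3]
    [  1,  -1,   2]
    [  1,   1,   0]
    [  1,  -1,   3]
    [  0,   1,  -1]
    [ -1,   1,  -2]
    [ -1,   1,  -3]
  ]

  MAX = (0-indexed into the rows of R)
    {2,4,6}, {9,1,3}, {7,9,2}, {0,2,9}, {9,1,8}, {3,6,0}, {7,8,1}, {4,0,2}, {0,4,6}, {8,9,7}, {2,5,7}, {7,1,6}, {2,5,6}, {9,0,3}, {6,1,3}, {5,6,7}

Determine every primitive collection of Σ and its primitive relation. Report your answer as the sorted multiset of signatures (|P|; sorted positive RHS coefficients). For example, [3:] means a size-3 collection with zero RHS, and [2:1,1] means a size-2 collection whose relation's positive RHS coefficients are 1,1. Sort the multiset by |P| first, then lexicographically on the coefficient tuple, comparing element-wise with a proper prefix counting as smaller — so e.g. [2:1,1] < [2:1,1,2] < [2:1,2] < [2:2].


Σ has 24 primitive collections:

  • {0,7}:  v_{0} + v_{7} = 0  so sig = [2:]
  • {1,2}:  v_{1} + v_{2} = 0  so sig = [2:]
  • {4,8}:  v_{4} + v_{8} = 0  so sig = [2:]
  • {6,9}:  v_{6} + v_{9} = 0  so sig = [2:]
  • {0,1}:  v_{0} + v_{1} = v_{3}  so sig = [2:1]
  • {2,3}:  v_{2} + v_{3} = v_{0}  so sig = [2:1]
  • {3,5}:  v_{3} + v_{5} = v_{6}  so sig = [2:1]
  • {3,7}:  v_{3} + v_{7} = v_{1}  so sig = [2:1]
  • {0,5}:  v_{0} + v_{5} = v_{2} + v_{6}  so sig = [2:1,1]
  • {0,8}:  v_{0} + v_{8} = v_{1} + v_{9}  so sig = [2:1,1]
  • {1,4}:  v_{1} + v_{4} = v_{0} + v_{6}  so sig = [2:1,1]
  • {1,5}:  v_{1} + v_{5} = v_{6} + v_{7}  so sig = [2:1,1]
  • {2,8}:  v_{2} + v_{8} = v_{7} + v_{9}  so sig = [2:1,1]
  • {4,7}:  v_{4} + v_{7} = v_{2} + v_{6}  so sig = [2:1,1]
  • {4,9}:  v_{4} + v_{9} = v_{0} + v_{2}  so sig = [2:1,1]
  • {5,9}:  v_{5} + v_{9} = v_{2} + v_{7}  so sig = [2:1,1]
  • {6,8}:  v_{6} + v_{8} = v_{1} + v_{7}  so sig = [2:1,1]
  • {3,4}:  v_{3} + v_{4} = 2·v_{0} + v_{6}  so sig = [2:1,2]
  • {3,8}:  v_{3} + v_{8} = 2·v_{1} + v_{9}  so sig = [2:1,2]
  • {5,8}:  v_{5} + v_{8} = 2·v_{7}  so sig = [2:2]
  • {4,5}:  v_{4} + v_{5} = 2·v_{2} + 2·v_{6}  so sig = [2:2,2]
  • {0,2,6}:  v_{0} + v_{2} + v_{6} = v_{4}  so sig = [3:1]
  • {1,7,9}:  v_{1} + v_{7} + v_{9} = v_{8}  so sig = [3:1]
  • {2,6,7}:  v_{2} + v_{6} + v_{7} = v_{5}  so sig = [3:1]

Signatures (|P|; sorted positive RHS coefficients), sorted:
{ [2:] ×4,  [2:1] ×4,  [2:1,1] ×9,  [2:1,2] ×2,  [2:2],  [2:2,2],  [3:1] ×3 }
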